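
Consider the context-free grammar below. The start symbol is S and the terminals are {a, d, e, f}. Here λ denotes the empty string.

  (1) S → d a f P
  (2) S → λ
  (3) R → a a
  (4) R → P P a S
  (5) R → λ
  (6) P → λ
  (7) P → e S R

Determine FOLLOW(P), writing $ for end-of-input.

{$, a, e}

FIRST(S): from S→d a f P we get {d}; from S→λ we get {λ}. So FIRST(S) = {λ, d}.
FIRST(P): from P→λ we get {λ}; from P→e S R we get {e}. So FIRST(P) = {λ, e}.
FIRST(R): from R→a a we get {a}; from R→P P a S we get {a, e}; from R→λ we get {λ}. So FIRST(R) = {λ, a, e}.
FOLLOW(S) includes $ since S is the start symbol.
FOLLOW(S): in R→P P a S, the suffix after S is empty, so FOLLOW(S) ⊇ FOLLOW(R) = {$, a, e}; in P→e S R, S is followed by R with FIRST {λ, a, e}; in P→e S R, the suffix after S is nullable, so FOLLOW(S) ⊇ FOLLOW(P) = {$, a, e}. Thus FOLLOW(S) = {$, a, e}.
FOLLOW(P): in S→d a f P, the suffix after P is empty, so FOLLOW(P) ⊇ FOLLOW(S) = {$, a, e}; in R→P P a S (occurrence 1), P is followed by P a S with FIRST {a, e}; in R→P P a S (occurrence 2), P is followed by a S with FIRST {a}. Thus FOLLOW(P) = {$, a, e}.
FOLLOW(R): in P→e S R, the suffix after R is empty, so FOLLOW(R) ⊇ FOLLOW(P) = {$, a, e}. Thus FOLLOW(R) = {$, a, e}.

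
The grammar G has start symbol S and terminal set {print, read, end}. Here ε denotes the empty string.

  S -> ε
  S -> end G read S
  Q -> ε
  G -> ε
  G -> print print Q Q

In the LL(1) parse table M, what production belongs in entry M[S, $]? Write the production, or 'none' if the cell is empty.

FIRST(S): from S->ε we get {ε}; from S->end G read S we get {end}. So FIRST(S) = {ε, end}.
FIRST(Q): from Q->ε we get {ε}. So FIRST(Q) = {ε}.
FIRST(G): from G->ε we get {ε}; from G->print print Q Q we get {print}. So FIRST(G) = {ε, print}.
FOLLOW(S) includes $ since S is the start symbol.
FOLLOW(S): in S->end G read S, the suffix after S is empty (adds nothing new). Thus FOLLOW(S) = {$}.
For S -> ε: FIRST(ε) = {ε}, so it goes in M[S, t] for t ∈ {}; since ε ∈ FIRST, also for every t ∈ FOLLOW(S) = {$}.
For S -> end G read S: FIRST(end G read S) = {end}, so it goes in M[S, t] for t ∈ {end}.

S -> ε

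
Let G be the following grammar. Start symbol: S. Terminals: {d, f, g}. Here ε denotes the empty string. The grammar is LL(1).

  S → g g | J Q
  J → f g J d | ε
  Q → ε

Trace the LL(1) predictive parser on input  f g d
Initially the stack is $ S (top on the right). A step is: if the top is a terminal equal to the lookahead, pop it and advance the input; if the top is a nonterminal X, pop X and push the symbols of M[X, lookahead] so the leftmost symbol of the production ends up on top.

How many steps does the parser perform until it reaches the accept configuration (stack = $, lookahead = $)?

7

     Stack        Input    Action
  1  $ S          f g d $  expand S → J Q
  2  $ Q J        f g d $  expand J → f g J d
  3  $ Q d J g f  f g d $  match f
  4  $ Q d J g    g d $    match g
  5  $ Q d J      d $      expand J → ε
  6  $ Q d        d $      match d
  7  $ Q          $        expand Q → ε
Accept reached after 7 steps.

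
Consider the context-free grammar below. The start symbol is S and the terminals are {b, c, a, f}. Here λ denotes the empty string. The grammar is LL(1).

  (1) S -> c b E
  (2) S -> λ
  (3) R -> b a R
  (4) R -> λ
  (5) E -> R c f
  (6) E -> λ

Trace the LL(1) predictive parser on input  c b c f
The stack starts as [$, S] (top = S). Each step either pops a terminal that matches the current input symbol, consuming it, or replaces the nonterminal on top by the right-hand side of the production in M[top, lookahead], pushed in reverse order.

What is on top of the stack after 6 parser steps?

step 1: stack=$ S  input=c b c f $  — expand S -> c b E
step 2: stack=$ E b c  input=c b c f $  — match c
step 3: stack=$ E b  input=b c f $  — match b
step 4: stack=$ E  input=c f $  — expand E -> R c f
step 5: stack=$ f c R  input=c f $  — expand R -> λ
step 6: stack=$ f c  input=c f $  — match c
Stack after step 6: $ f (top = f).

f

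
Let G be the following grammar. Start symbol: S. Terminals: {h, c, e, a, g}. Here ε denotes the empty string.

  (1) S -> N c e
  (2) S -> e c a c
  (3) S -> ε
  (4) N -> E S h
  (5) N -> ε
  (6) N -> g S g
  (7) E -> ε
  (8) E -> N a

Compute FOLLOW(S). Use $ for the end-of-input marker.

FIRST(S) = {ε, a, c, e, g, h}  (via N c e)
FIRST(N) = {ε, a, c, e, g, h}  (via E S h)
FIRST(E) = {ε, a, c, e, g, h}  (via N a)
FOLLOW(S) includes $ since S is the start symbol.
FOLLOW(S): in N->E S h, S is followed by h with FIRST {h}; in N->g S g, S is followed by g with FIRST {g}. Thus FOLLOW(S) = {$, g, h}.
FOLLOW(N): in S->N c e, N is followed by c e with FIRST {c}; in E->N a, N is followed by a with FIRST {a}. Thus FOLLOW(N) = {a, c}.
FOLLOW(E): in N->E S h, E is followed by S h with FIRST {a, c, e, g, h}. Thus FOLLOW(E) = {a, c, e, g, h}.

{$, g, h}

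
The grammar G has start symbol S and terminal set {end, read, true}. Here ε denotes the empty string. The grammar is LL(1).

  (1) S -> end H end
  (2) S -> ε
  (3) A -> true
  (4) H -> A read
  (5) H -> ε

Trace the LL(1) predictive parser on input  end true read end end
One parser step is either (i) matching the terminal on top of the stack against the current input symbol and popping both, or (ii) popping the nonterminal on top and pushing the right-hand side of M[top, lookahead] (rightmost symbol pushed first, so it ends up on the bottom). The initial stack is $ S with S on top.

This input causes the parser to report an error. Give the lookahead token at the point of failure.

end

     Stack            Input                    Action
  1  $ S              end true read end end $  expand S -> end H end
  2  $ end H end      end true read end end $  match end
  3  $ end H          true read end end $      expand H -> A read
  4  $ end read A     true read end end $      expand A -> true
  5  $ end read true  true read end end $      match true
  6  $ end read       read end end $           match read
  7  $ end            end end $                match end
  8  $                end $                    error: stack empty but input remains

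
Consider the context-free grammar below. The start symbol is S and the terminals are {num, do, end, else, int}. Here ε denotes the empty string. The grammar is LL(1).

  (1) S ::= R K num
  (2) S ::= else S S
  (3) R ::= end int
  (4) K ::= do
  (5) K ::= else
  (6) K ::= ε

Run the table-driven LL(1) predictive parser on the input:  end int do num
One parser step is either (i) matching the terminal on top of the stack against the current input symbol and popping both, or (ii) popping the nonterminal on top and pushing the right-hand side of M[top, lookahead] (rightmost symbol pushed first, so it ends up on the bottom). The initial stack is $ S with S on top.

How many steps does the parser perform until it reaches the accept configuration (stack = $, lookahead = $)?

step 1: stack=$ S  input=end int do num $  — expand S ::= R K num
step 2: stack=$ num K R  input=end int do num $  — expand R ::= end int
step 3: stack=$ num K int end  input=end int do num $  — match end
step 4: stack=$ num K int  input=int do num $  — match int
step 5: stack=$ num K  input=do num $  — expand K ::= do
step 6: stack=$ num do  input=do num $  — match do
step 7: stack=$ num  input=num $  — match num
Accept reached after 7 steps.

7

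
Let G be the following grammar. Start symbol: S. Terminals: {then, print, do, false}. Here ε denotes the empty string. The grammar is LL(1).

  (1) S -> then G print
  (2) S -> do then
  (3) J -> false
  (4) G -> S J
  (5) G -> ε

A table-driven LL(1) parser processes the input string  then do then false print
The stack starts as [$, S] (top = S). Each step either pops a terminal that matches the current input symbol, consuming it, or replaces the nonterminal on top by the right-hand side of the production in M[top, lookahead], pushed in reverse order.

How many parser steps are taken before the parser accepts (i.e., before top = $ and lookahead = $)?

9

step 1: stack=$ S  input=then do then false print $  — expand S -> then G print
step 2: stack=$ print G then  input=then do then false print $  — match then
step 3: stack=$ print G  input=do then false print $  — expand G -> S J
step 4: stack=$ print J S  input=do then false print $  — expand S -> do then
step 5: stack=$ print J then do  input=do then false print $  — match do
step 6: stack=$ print J then  input=then false print $  — match then
step 7: stack=$ print J  input=false print $  — expand J -> false
step 8: stack=$ print false  input=false print $  — match false
step 9: stack=$ print  input=print $  — match print
Accept reached after 9 steps.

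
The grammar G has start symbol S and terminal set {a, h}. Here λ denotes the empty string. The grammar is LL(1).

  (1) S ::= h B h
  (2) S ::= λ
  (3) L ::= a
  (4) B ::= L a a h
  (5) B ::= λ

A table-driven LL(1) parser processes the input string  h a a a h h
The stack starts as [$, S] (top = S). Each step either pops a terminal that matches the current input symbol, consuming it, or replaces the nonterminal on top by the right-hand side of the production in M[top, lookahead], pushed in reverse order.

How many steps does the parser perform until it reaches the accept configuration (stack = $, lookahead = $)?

     Stack        Input          Action
  1  $ S          h a a a h h $  expand S ::= h B h
  2  $ h B h      h a a a h h $  match h
  3  $ h B        a a a h h $    expand B ::= L a a h
  4  $ h h a a L  a a a h h $    expand L ::= a
  5  $ h h a a a  a a a h h $    match a
  6  $ h h a a    a a h h $      match a
  7  $ h h a      a h h $        match a
  8  $ h h        h h $          match h
  9  $ h          h $            match h
Accept reached after 9 steps.

9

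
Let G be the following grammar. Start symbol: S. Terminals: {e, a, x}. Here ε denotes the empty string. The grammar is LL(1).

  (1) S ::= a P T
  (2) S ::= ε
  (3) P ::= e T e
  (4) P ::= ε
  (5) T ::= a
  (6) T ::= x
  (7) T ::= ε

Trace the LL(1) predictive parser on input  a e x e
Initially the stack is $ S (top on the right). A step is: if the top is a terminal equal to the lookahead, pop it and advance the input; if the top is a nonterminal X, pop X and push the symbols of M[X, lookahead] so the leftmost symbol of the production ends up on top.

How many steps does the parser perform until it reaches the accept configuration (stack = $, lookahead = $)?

step 1: stack=$ S  input=a e x e $  — expand S ::= a P T
step 2: stack=$ T P a  input=a e x e $  — match a
step 3: stack=$ T P  input=e x e $  — expand P ::= e T e
step 4: stack=$ T e T e  input=e x e $  — match e
step 5: stack=$ T e T  input=x e $  — expand T ::= x
step 6: stack=$ T e x  input=x e $  — match x
step 7: stack=$ T e  input=e $  — match e
step 8: stack=$ T  input=$  — expand T ::= ε
Accept reached after 8 steps.

8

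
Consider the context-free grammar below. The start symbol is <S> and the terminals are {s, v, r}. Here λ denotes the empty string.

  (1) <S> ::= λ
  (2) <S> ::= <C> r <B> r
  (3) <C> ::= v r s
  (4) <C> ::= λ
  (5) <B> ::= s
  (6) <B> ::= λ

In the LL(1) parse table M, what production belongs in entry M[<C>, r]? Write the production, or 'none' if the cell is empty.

FIRST(<C>) = {λ, v}
FIRST(<B>) = {λ, s}
FIRST(<S>) = {λ, r, v}  (via <C> r <B> r)
FOLLOW(<S>) includes $ since <S> is the start symbol.
FOLLOW(<C>): in <S>::=<C> r <B> r, <C> is followed by r <B> r with FIRST {r}. Thus FOLLOW(<C>) = {r}.
For <C> ::= v r s: FIRST(v r s) = {v}, so it goes in M[<C>, t] for t ∈ {v}.
For <C> ::= λ: FIRST(λ) = {λ}, so it goes in M[<C>, t] for t ∈ {}; since λ ∈ FIRST, also for every t ∈ FOLLOW(<C>) = {r}.

<C> ::= λ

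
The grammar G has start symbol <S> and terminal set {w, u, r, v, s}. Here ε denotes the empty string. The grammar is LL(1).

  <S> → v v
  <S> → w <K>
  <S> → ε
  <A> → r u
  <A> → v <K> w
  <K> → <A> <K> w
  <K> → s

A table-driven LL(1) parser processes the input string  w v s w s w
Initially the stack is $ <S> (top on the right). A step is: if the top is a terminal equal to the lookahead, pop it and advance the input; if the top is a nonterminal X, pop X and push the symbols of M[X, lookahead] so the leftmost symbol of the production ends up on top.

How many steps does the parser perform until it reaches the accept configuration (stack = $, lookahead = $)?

step 1: stack=$ <S>  input=w v s w s w $  — expand <S> → w <K>
step 2: stack=$ <K> w  input=w v s w s w $  — match w
step 3: stack=$ <K>  input=v s w s w $  — expand <K> → <A> <K> w
step 4: stack=$ w <K> <A>  input=v s w s w $  — expand <A> → v <K> w
step 5: stack=$ w <K> w <K> v  input=v s w s w $  — match v
step 6: stack=$ w <K> w <K>  input=s w s w $  — expand <K> → s
step 7: stack=$ w <K> w s  input=s w s w $  — match s
step 8: stack=$ w <K> w  input=w s w $  — match w
step 9: stack=$ w <K>  input=s w $  — expand <K> → s
step 10: stack=$ w s  input=s w $  — match s
step 11: stack=$ w  input=w $  — match w
Accept reached after 11 steps.

11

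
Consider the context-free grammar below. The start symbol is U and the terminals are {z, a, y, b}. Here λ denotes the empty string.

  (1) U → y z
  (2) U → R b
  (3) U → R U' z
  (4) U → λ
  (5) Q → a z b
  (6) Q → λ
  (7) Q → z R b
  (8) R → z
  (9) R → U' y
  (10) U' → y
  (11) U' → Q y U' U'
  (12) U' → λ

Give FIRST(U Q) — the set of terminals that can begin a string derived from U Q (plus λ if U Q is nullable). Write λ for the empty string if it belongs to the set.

{λ, a, y, z}

FIRST(Q) = {λ, a, z}
FIRST(U') = {λ, a, y, z}  (via Q y U' U')
FIRST(R) = {a, y, z}  (via U' y)
FIRST(U) = {λ, a, y, z}  (via R b, R U' z)
FIRST(U Q): take FIRST of each symbol in turn, carrying on past any symbol whose FIRST contains λ; result {λ, a, y, z}.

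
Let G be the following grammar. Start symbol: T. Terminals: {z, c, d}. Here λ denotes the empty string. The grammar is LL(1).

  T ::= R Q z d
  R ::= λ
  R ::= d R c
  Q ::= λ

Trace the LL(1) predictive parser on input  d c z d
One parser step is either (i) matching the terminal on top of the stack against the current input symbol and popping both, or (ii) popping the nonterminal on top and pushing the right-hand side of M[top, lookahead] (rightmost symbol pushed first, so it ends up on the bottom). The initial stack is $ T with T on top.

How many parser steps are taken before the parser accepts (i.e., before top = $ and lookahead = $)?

8

step 1: stack=$ T  input=d c z d $  — expand T ::= R Q z d
step 2: stack=$ d z Q R  input=d c z d $  — expand R ::= d R c
step 3: stack=$ d z Q c R d  input=d c z d $  — match d
step 4: stack=$ d z Q c R  input=c z d $  — expand R ::= λ
step 5: stack=$ d z Q c  input=c z d $  — match c
step 6: stack=$ d z Q  input=z d $  — expand Q ::= λ
step 7: stack=$ d z  input=z d $  — match z
step 8: stack=$ d  input=d $  — match d
Accept reached after 8 steps.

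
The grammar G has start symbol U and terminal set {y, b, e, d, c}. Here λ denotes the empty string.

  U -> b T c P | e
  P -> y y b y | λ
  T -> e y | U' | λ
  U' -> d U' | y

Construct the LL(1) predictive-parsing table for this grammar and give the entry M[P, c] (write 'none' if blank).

none

FIRST(U): from U->b T c P we get {b}; from U->e we get {e}. So FIRST(U) = {b, e}.
FIRST(P): from P->y y b y we get {y}; from P->λ we get {λ}. So FIRST(P) = {λ, y}.
FIRST(U'): from U'->d U' we get {d}; from U'->y we get {y}. So FIRST(U') = {d, y}.
FIRST(T): from T->e y we get {e}; from T->U' we get {d, y}; from T->λ we get {λ}. So FIRST(T) = {λ, d, e, y}.
FOLLOW(U) includes $ since U is the start symbol.
FOLLOW(U): U appears on no right-hand side. Thus FOLLOW(U) = {$}.
FOLLOW(P): in U->b T c P, the suffix after P is empty, so FOLLOW(P) ⊇ FOLLOW(U) = {$}. Thus FOLLOW(P) = {$}.
For P -> y y b y: FIRST(y y b y) = {y}, so it goes in M[P, t] for t ∈ {y}.
For P -> λ: FIRST(λ) = {λ}, so it goes in M[P, t] for t ∈ {}; since λ ∈ FIRST, also for every t ∈ FOLLOW(P) = {$}.
None of these place a production in M[P, c].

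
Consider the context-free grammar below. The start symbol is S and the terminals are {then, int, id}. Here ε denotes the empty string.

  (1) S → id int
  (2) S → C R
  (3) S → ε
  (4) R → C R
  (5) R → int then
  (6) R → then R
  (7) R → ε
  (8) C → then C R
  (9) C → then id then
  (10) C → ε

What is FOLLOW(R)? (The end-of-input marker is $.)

{$, int, then}

FIRST(C) = {ε, then}
FIRST(R) = {ε, int, then}  (via C R)
FIRST(S) = {ε, id, int, then}  (via C R)
FOLLOW(S) includes $ since S is the start symbol.
FOLLOW(S): S appears on no right-hand side. Thus FOLLOW(S) = {$}.
FOLLOW(R): in S→C R, the suffix after R is empty, so FOLLOW(R) ⊇ FOLLOW(S) = {$}; in R→C R, the suffix after R is empty (adds nothing new); in R→then R, the suffix after R is empty (adds nothing new); in C→then C R, the suffix after R is empty, so FOLLOW(R) ⊇ FOLLOW(C) = {$, int, then}. Thus FOLLOW(R) = {$, int, then}.
FOLLOW(C): in S→C R, C is followed by R with FIRST {ε, int, then}; in S→C R, the suffix after C is nullable, so FOLLOW(C) ⊇ FOLLOW(S) = {$}; in R→C R, C is followed by R with FIRST {ε, int, then}; in R→C R, the suffix after C is nullable, so FOLLOW(C) ⊇ FOLLOW(R) = {$, int, then}; in C→then C R, C is followed by R with FIRST {ε, int, then}; in C→then C R, the suffix after C is nullable (adds nothing new). Thus FOLLOW(C) = {$, int, then}.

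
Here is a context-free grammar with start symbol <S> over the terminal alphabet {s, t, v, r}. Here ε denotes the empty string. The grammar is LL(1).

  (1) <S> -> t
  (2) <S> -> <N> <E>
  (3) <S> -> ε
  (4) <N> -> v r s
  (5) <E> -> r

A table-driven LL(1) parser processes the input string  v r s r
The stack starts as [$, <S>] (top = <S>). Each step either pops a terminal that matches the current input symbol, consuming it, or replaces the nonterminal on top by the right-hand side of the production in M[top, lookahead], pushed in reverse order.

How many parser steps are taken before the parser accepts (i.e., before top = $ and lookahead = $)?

7

     Stack        Input      Action
  1  $ <S>        v r s r $  expand <S> -> <N> <E>
  2  $ <E> <N>    v r s r $  expand <N> -> v r s
  3  $ <E> s r v  v r s r $  match v
  4  $ <E> s r    r s r $    match r
  5  $ <E> s      s r $      match s
  6  $ <E>        r $        expand <E> -> r
  7  $ r          r $        match r
Accept reached after 7 steps.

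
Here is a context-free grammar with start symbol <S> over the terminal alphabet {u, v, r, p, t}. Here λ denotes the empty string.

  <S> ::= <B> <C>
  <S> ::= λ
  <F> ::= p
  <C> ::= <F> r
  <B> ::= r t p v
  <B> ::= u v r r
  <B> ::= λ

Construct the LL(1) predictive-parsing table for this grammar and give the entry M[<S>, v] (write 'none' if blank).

FIRST(<F>): from <F>::=p we get {p}. So FIRST(<F>) = {p}.
FIRST(<B>): from <B>::=r t p v we get {r}; from <B>::=u v r r we get {u}; from <B>::=λ we get {λ}. So FIRST(<B>) = {λ, r, u}.
FIRST(<C>): from <C>::=<F> r we get {p}. So FIRST(<C>) = {p}.
FIRST(<S>): from <S>::=<B> <C> we get {p, r, u}; from <S>::=λ we get {λ}. So FIRST(<S>) = {λ, p, r, u}.
FOLLOW(<S>) includes $ since <S> is the start symbol.
FOLLOW(<S>): <S> appears on no right-hand side. Thus FOLLOW(<S>) = {$}.
For <S> ::= <B> <C>: FIRST(<B> <C>) = {p, r, u}, so it goes in M[<S>, t] for t ∈ {p, r, u}.
For <S> ::= λ: FIRST(λ) = {λ}, so it goes in M[<S>, t] for t ∈ {}; since λ ∈ FIRST, also for every t ∈ FOLLOW(<S>) = {$}.
None of these place a production in M[<S>, v].

none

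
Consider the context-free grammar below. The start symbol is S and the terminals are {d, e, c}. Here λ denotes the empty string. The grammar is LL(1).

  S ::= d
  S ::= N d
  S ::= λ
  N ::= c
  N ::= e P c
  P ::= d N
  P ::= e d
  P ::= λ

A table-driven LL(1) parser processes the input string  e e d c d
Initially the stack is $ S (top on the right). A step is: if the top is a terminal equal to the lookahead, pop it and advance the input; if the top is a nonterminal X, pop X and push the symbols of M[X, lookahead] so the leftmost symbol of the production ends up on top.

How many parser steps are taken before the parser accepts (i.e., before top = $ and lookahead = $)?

step 1: stack=$ S  input=e e d c d $  — expand S ::= N d
step 2: stack=$ d N  input=e e d c d $  — expand N ::= e P c
step 3: stack=$ d c P e  input=e e d c d $  — match e
step 4: stack=$ d c P  input=e d c d $  — expand P ::= e d
step 5: stack=$ d c d e  input=e d c d $  — match e
step 6: stack=$ d c d  input=d c d $  — match d
step 7: stack=$ d c  input=c d $  — match c
step 8: stack=$ d  input=d $  — match d
Accept reached after 8 steps.

8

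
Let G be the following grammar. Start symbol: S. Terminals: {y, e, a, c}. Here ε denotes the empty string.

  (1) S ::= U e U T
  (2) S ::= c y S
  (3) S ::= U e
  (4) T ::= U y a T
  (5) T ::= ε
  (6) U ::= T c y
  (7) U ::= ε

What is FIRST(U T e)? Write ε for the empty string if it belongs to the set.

FIRST(S) = {c, e, y}  (via U e U T, U e)
FIRST(T) = {ε, c, y}  (via U y a T)
FIRST(U) = {ε, c, y}  (via T c y)
FIRST(U T e): take FIRST of each symbol in turn, carrying on past any symbol whose FIRST contains ε; result {c, e, y}.

{c, e, y}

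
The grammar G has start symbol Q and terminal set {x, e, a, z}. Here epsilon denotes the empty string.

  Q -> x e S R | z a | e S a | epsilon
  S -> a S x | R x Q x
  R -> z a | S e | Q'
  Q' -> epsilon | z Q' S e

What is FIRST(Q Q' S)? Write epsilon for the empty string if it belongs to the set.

FIRST(Q): from Q->x e S R we get {x}; from Q->z a we get {z}; from Q->e S a we get {e}; from Q->epsilon we get {epsilon}. So FIRST(Q) = {epsilon, e, x, z}.
FIRST(Q'): from Q'->epsilon we get {epsilon}; from Q'->z Q' S e we get {z}. So FIRST(Q') = {epsilon, z}.
FIRST(S): from S->a S x we get {a}; from S->R x Q x we get {a, x, z}. So FIRST(S) = {a, x, z}.
FIRST(R): from R->z a we get {z}; from R->S e we get {a, x, z}; from R->Q' we get {epsilon, z}. So FIRST(R) = {epsilon, a, x, z}.
FIRST(Q Q' S): take FIRST of each symbol in turn, carrying on past any symbol whose FIRST contains epsilon; result {a, e, x, z}.

{a, e, x, z}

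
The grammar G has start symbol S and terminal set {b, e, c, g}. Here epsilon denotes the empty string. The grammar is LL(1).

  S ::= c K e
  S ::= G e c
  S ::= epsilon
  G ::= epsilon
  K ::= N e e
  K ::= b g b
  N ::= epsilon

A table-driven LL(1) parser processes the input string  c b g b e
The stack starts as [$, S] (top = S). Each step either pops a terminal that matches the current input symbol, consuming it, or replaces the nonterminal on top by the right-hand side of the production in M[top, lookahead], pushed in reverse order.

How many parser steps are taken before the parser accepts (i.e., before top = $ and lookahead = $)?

7

step 1: stack=$ S  input=c b g b e $  — expand S ::= c K e
step 2: stack=$ e K c  input=c b g b e $  — match c
step 3: stack=$ e K  input=b g b e $  — expand K ::= b g b
step 4: stack=$ e b g b  input=b g b e $  — match b
step 5: stack=$ e b g  input=g b e $  — match g
step 6: stack=$ e b  input=b e $  — match b
step 7: stack=$ e  input=e $  — match e
Accept reached after 7 steps.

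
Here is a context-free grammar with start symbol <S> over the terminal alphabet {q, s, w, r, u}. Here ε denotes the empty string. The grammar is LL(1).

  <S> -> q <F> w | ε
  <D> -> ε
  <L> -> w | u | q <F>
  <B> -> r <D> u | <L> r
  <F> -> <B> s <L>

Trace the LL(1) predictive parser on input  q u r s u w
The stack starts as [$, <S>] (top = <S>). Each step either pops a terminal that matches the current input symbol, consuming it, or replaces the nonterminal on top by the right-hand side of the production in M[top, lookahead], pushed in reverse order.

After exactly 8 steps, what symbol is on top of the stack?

<L>

     Stack            Input          Action
  1  $ <S>            q u r s u w $  expand <S> -> q <F> w
  2  $ w <F> q        q u r s u w $  match q
  3  $ w <F>          u r s u w $    expand <F> -> <B> s <L>
  4  $ w <L> s <B>    u r s u w $    expand <B> -> <L> r
  5  $ w <L> s r <L>  u r s u w $    expand <L> -> u
  6  $ w <L> s r u    u r s u w $    match u
  7  $ w <L> s r      r s u w $      match r
  8  $ w <L> s        s u w $        match s
Stack after step 8: $ w <L> (top = <L>).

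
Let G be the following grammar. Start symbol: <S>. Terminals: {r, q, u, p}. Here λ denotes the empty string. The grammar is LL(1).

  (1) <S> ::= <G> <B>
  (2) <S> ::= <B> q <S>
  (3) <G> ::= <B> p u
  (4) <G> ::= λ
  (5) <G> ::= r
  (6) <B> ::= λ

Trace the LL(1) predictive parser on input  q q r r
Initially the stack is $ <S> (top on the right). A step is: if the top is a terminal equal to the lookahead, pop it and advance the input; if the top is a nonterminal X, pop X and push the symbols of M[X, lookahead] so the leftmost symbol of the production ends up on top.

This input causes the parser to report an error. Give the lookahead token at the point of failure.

r

step 1: stack=$ <S>  input=q q r r $  — expand <S> ::= <B> q <S>
step 2: stack=$ <S> q <B>  input=q q r r $  — expand <B> ::= λ
step 3: stack=$ <S> q  input=q q r r $  — match q
step 4: stack=$ <S>  input=q r r $  — expand <S> ::= <B> q <S>
step 5: stack=$ <S> q <B>  input=q r r $  — expand <B> ::= λ
step 6: stack=$ <S> q  input=q r r $  — match q
step 7: stack=$ <S>  input=r r $  — expand <S> ::= <G> <B>
step 8: stack=$ <B> <G>  input=r r $  — expand <G> ::= r
step 9: stack=$ <B> r  input=r r $  — match r
step 10: stack=$ <B>  input=r $  — error: M[<B>, r] is empty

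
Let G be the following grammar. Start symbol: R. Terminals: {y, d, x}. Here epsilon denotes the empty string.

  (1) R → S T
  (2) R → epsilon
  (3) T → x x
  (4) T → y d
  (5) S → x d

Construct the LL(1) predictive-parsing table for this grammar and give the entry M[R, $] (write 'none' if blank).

FIRST(T): from T→x x we get {x}; from T→y d we get {y}. So FIRST(T) = {x, y}.
FIRST(S): from S→x d we get {x}. So FIRST(S) = {x}.
FIRST(R): from R→S T we get {x}; from R→epsilon we get {epsilon}. So FIRST(R) = {epsilon, x}.
FOLLOW(R) includes $ since R is the start symbol.
FOLLOW(R): R appears on no right-hand side. Thus FOLLOW(R) = {$}.
For R → S T: FIRST(S T) = {x}, so it goes in M[R, t] for t ∈ {x}.
For R → epsilon: FIRST(epsilon) = {epsilon}, so it goes in M[R, t] for t ∈ {}; since epsilon ∈ FIRST, also for every t ∈ FOLLOW(R) = {$}.

R → epsilon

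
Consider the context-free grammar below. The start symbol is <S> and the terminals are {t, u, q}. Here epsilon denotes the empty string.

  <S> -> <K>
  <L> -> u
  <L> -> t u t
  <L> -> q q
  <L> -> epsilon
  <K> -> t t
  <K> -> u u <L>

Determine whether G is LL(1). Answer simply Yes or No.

Yes

FIRST(<S>) = {t, u}
FIRST(<L>) = {epsilon, q, t, u}
FIRST(<K>) = {t, u}
FOLLOW(<S>) = {$}
FOLLOW(<L>) = {$}
FOLLOW(<K>) = {$}
Each cell of M receives at most one production.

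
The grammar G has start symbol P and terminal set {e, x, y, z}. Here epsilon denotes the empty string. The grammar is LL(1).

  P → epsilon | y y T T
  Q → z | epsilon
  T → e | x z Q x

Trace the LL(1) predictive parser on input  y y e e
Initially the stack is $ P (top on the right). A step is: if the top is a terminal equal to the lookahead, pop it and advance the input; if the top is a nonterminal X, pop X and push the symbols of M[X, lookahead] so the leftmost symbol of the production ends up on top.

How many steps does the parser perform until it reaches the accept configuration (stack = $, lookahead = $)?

     Stack      Input      Action
  1  $ P        y y e e $  expand P → y y T T
  2  $ T T y y  y y e e $  match y
  3  $ T T y    y e e $    match y
  4  $ T T      e e $      expand T → e
  5  $ T e      e e $      match e
  6  $ T        e $        expand T → e
  7  $ e        e $        match e
Accept reached after 7 steps.

7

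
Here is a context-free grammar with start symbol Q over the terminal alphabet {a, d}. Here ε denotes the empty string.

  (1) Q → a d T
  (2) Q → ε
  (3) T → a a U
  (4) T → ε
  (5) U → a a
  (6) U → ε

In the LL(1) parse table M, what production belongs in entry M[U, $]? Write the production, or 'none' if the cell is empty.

FIRST(Q): from Q→a d T we get {a}; from Q→ε we get {ε}. So FIRST(Q) = {ε, a}.
FIRST(T): from T→a a U we get {a}; from T→ε we get {ε}. So FIRST(T) = {ε, a}.
FIRST(U): from U→a a we get {a}; from U→ε we get {ε}. So FIRST(U) = {ε, a}.
FOLLOW(Q) includes $ since Q is the start symbol.
FOLLOW(T): in Q→a d T, the suffix after T is empty, so FOLLOW(T) ⊇ FOLLOW(Q) = {$}. Thus FOLLOW(T) = {$}.
FOLLOW(U): in T→a a U, the suffix after U is empty, so FOLLOW(U) ⊇ FOLLOW(T) = {$}. Thus FOLLOW(U) = {$}.
For U → a a: FIRST(a a) = {a}, so it goes in M[U, t] for t ∈ {a}.
For U → ε: FIRST(ε) = {ε}, so it goes in M[U, t] for t ∈ {}; since ε ∈ FIRST, also for every t ∈ FOLLOW(U) = {$}.

U → ε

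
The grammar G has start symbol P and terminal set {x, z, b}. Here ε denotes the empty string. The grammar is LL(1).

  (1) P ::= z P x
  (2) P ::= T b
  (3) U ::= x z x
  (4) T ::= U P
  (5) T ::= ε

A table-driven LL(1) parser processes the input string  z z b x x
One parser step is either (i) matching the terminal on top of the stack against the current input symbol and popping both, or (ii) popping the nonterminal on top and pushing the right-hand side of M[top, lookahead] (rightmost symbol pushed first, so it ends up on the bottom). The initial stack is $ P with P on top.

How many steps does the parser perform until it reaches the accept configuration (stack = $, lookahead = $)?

9

step 1: stack=$ P  input=z z b x x $  — expand P ::= z P x
step 2: stack=$ x P z  input=z z b x x $  — match z
step 3: stack=$ x P  input=z b x x $  — expand P ::= z P x
step 4: stack=$ x x P z  input=z b x x $  — match z
step 5: stack=$ x x P  input=b x x $  — expand P ::= T b
step 6: stack=$ x x b T  input=b x x $  — expand T ::= ε
step 7: stack=$ x x b  input=b x x $  — match b
step 8: stack=$ x x  input=x x $  — match x
step 9: stack=$ x  input=x $  — match x
Accept reached after 9 steps.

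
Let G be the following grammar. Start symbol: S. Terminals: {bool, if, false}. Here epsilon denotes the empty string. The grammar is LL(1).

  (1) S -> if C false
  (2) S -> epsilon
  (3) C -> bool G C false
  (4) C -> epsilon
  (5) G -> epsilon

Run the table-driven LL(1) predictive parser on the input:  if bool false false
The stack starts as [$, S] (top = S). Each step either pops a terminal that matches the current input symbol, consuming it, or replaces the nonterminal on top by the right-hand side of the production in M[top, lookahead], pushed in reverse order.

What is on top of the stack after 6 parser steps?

false

step 1: stack=$ S  input=if bool false false $  — expand S -> if C false
step 2: stack=$ false C if  input=if bool false false $  — match if
step 3: stack=$ false C  input=bool false false $  — expand C -> bool G C false
step 4: stack=$ false false C G bool  input=bool false false $  — match bool
step 5: stack=$ false false C G  input=false false $  — expand G -> epsilon
step 6: stack=$ false false C  input=false false $  — expand C -> epsilon
Stack after step 6: $ false false (top = false).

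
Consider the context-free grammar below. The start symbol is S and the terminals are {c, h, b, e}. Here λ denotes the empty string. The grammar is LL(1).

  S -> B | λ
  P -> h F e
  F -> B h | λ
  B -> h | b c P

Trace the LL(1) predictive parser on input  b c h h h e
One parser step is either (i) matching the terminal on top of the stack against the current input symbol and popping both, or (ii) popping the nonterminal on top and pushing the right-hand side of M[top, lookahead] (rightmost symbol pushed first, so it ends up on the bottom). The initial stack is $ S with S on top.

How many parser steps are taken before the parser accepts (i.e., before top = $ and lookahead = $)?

      Stack    Input          Action
   1  $ S      b c h h h e $  expand S -> B
   2  $ B      b c h h h e $  expand B -> b c P
   3  $ P c b  b c h h h e $  match b
   4  $ P c    c h h h e $    match c
   5  $ P      h h h e $      expand P -> h F e
   6  $ e F h  h h h e $      match h
   7  $ e F    h h e $        expand F -> B h
   8  $ e h B  h h e $        expand B -> h
   9  $ e h h  h h e $        match h
  10  $ e h    h e $          match h
  11  $ e      e $            match e
Accept reached after 11 steps.

11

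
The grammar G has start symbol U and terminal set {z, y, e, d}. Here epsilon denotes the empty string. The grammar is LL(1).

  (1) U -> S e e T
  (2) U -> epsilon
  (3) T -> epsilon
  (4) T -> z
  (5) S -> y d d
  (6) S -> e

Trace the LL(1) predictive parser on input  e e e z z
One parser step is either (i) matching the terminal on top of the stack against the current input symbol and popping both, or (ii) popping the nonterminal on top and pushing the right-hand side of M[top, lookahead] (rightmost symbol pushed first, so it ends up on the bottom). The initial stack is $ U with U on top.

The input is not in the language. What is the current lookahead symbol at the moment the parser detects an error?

step 1: stack=$ U  input=e e e z z $  — expand U -> S e e T
step 2: stack=$ T e e S  input=e e e z z $  — expand S -> e
step 3: stack=$ T e e e  input=e e e z z $  — match e
step 4: stack=$ T e e  input=e e z z $  — match e
step 5: stack=$ T e  input=e z z $  — match e
step 6: stack=$ T  input=z z $  — expand T -> z
step 7: stack=$ z  input=z z $  — match z
step 8: stack=$  input=z $  — error: stack empty but input remains

z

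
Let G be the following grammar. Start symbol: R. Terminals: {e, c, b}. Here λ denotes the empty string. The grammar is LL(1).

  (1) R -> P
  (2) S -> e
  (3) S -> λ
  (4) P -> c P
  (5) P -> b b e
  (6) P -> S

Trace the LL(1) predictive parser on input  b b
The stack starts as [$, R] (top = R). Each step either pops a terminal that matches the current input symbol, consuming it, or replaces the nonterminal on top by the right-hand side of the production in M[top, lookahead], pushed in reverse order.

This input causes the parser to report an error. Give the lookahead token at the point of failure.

$

     Stack    Input  Action
  1  $ R      b b $  expand R -> P
  2  $ P      b b $  expand P -> b b e
  3  $ e b b  b b $  match b
  4  $ e b    b $    match b
  5  $ e      $      error: top is terminal e but lookahead is $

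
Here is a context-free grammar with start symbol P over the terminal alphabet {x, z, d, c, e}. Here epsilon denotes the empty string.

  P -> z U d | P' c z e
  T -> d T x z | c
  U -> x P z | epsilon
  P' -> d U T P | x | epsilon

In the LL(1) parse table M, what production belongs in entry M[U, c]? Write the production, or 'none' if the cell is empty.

U -> epsilon

FIRST(T): from T->d T x z we get {d}; from T->c we get {c}. So FIRST(T) = {c, d}.
FIRST(U): from U->x P z we get {x}; from U->epsilon we get {epsilon}. So FIRST(U) = {epsilon, x}.
FIRST(P'): from P'->d U T P we get {d}; from P'->x we get {x}; from P'->epsilon we get {epsilon}. So FIRST(P') = {epsilon, d, x}.
FIRST(P): from P->z U d we get {z}; from P->P' c z e we get {c, d, x}. So FIRST(P) = {c, d, x, z}.
FOLLOW(P) includes $ since P is the start symbol.
FOLLOW(U): in P->z U d, U is followed by d with FIRST {d}; in P'->d U T P, U is followed by T P with FIRST {c, d}. Thus FOLLOW(U) = {c, d}.
For U -> x P z: FIRST(x P z) = {x}, so it goes in M[U, t] for t ∈ {x}.
For U -> epsilon: FIRST(epsilon) = {epsilon}, so it goes in M[U, t] for t ∈ {}; since epsilon ∈ FIRST, also for every t ∈ FOLLOW(U) = {c, d}.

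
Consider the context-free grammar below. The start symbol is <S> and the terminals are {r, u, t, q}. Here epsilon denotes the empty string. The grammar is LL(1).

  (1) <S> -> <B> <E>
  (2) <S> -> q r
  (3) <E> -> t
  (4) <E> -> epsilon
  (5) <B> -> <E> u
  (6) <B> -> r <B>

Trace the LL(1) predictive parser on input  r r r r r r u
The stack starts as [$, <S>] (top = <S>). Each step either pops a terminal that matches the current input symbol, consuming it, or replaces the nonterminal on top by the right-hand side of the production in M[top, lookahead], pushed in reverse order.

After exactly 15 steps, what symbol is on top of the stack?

u

      Stack        Input            Action
   1  $ <S>        r r r r r r u $  expand <S> -> <B> <E>
   2  $ <E> <B>    r r r r r r u $  expand <B> -> r <B>
   3  $ <E> <B> r  r r r r r r u $  match r
   4  $ <E> <B>    r r r r r u $    expand <B> -> r <B>
   5  $ <E> <B> r  r r r r r u $    match r
   6  $ <E> <B>    r r r r u $      expand <B> -> r <B>
   7  $ <E> <B> r  r r r r u $      match r
   8  $ <E> <B>    r r r u $        expand <B> -> r <B>
   9  $ <E> <B> r  r r r u $        match r
  10  $ <E> <B>    r r u $          expand <B> -> r <B>
  11  $ <E> <B> r  r r u $          match r
  12  $ <E> <B>    r u $            expand <B> -> r <B>
  13  $ <E> <B> r  r u $            match r
  14  $ <E> <B>    u $              expand <B> -> <E> u
  15  $ <E> u <E>  u $              expand <E> -> epsilon
Stack after step 15: $ <E> u (top = u).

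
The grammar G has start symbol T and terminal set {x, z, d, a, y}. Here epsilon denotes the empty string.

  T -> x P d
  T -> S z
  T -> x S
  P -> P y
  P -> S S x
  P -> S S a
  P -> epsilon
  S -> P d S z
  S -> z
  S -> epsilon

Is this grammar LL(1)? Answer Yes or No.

FIRST(T) = {a, d, x, y, z}
FIRST(P) = {epsilon, a, d, x, y, z}
FIRST(S) = {epsilon, a, d, x, y, z}
FOLLOW(T) = {$}
FOLLOW(P) = {d, y}
FOLLOW(S) = {$, a, d, x, y, z}
Cell M[P, a] receives both P -> P y and P -> S S x and P -> S S a — the grammar is not LL(1).

No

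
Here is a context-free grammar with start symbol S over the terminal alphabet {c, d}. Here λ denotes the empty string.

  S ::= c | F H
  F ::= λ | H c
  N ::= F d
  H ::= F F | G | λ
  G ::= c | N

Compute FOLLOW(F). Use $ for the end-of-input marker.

{$, c, d}

FIRST(S): from S::=c we get {c}; from S::=F H we get {λ, c, d}. So FIRST(S) = {λ, c, d}.
FIRST(F): from F::=λ we get {λ}; from F::=H c we get {c, d}. So FIRST(F) = {λ, c, d}.
FIRST(N): from N::=F d we get {c, d}. So FIRST(N) = {c, d}.
FIRST(G): from G::=c we get {c}; from G::=N we get {c, d}. So FIRST(G) = {c, d}.
FIRST(H): from H::=F F we get {λ, c, d}; from H::=G we get {c, d}; from H::=λ we get {λ}. So FIRST(H) = {λ, c, d}.
FOLLOW(S) includes $ since S is the start symbol.
FOLLOW(S): S appears on no right-hand side. Thus FOLLOW(S) = {$}.
FOLLOW(H): in S::=F H, the suffix after H is empty, so FOLLOW(H) ⊇ FOLLOW(S) = {$}; in F::=H c, H is followed by c with FIRST {c}. Thus FOLLOW(H) = {$, c}.
FOLLOW(F): in S::=F H, F is followed by H with FIRST {λ, c, d}; in S::=F H, the suffix after F is nullable, so FOLLOW(F) ⊇ FOLLOW(S) = {$}; in N::=F d, F is followed by d with FIRST {d}; in H::=F F (occurrence 1), F is followed by F with FIRST {λ, c, d}; in H::=F F (occurrence 1), the suffix after F is nullable, so FOLLOW(F) ⊇ FOLLOW(H) = {$, c}; in H::=F F (occurrence 2), the suffix after F is empty, so FOLLOW(F) ⊇ FOLLOW(H) = {$, c}. Thus FOLLOW(F) = {$, c, d}.
FOLLOW(G): in H::=G, the suffix after G is empty, so FOLLOW(G) ⊇ FOLLOW(H) = {$, c}. Thus FOLLOW(G) = {$, c}.
FOLLOW(N): in G::=N, the suffix after N is empty, so FOLLOW(N) ⊇ FOLLOW(G) = {$, c}. Thus FOLLOW(N) = {$, c}.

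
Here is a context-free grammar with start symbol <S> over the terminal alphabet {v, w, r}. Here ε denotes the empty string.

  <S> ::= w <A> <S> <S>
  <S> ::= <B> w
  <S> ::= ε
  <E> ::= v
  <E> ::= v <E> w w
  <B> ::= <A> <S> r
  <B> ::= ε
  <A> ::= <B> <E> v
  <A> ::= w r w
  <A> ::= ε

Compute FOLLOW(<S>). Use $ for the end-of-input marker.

FIRST(<E>) = {v}
FIRST(<S>) = {ε, r, v, w}  (via <B> w)
FIRST(<B>) = {ε, r, v, w}  (via <A> <S> r)
FIRST(<A>) = {ε, r, v, w}  (via <B> <E> v)
FOLLOW(<S>) includes $ since <S> is the start symbol.
FOLLOW(<S>): in <S>::=w <A> <S> <S> (occurrence 1), <S> is followed by <S> with FIRST {ε, r, v, w}; in <S>::=w <A> <S> <S> (occurrence 1), the suffix after <S> is nullable (adds nothing new); in <S>::=w <A> <S> <S> (occurrence 2), the suffix after <S> is empty (adds nothing new); in <B>::=<A> <S> r, <S> is followed by r with FIRST {r}. Thus FOLLOW(<S>) = {$, r, v, w}.
FOLLOW(<E>): in <E>::=v <E> w w, <E> is followed by w w with FIRST {w}; in <A>::=<B> <E> v, <E> is followed by v with FIRST {v}. Thus FOLLOW(<E>) = {v, w}.
FOLLOW(<B>): in <S>::=<B> w, <B> is followed by w with FIRST {w}; in <A>::=<B> <E> v, <B> is followed by <E> v with FIRST {v}. Thus FOLLOW(<B>) = {v, w}.
FOLLOW(<A>): in <S>::=w <A> <S> <S>, <A> is followed by <S> <S> with FIRST {ε, r, v, w}; in <S>::=w <A> <S> <S>, the suffix after <A> is nullable, so FOLLOW(<A>) ⊇ FOLLOW(<S>) = {$, r, v, w}; in <B>::=<A> <S> r, <A> is followed by <S> r with FIRST {r, v, w}. Thus FOLLOW(<A>) = {$, r, v, w}.

{$, r, v, w}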